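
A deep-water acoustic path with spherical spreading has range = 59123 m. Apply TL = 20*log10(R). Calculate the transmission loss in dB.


TL = 20*log10(59123) = 95.44

95.44 dB


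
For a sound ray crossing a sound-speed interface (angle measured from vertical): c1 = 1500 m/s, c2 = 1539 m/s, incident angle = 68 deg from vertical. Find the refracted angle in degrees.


sin(theta2) = (c2/c1)*sin(theta1) = (1539/1500)*sin(68 deg) = 0.95129
theta2 = arcsin(0.95129) = 72.04

72.04 deg


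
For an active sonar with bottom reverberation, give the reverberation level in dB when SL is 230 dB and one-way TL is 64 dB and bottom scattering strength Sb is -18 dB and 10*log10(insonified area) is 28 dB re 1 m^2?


RL = SL - 2*TL + Sb + 10*log10(A) = 230 - 2*64 + (-18) + 28 = 112

112 dB


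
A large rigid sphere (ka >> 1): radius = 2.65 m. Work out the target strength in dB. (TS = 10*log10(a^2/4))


TS = 10*log10(2.65^2 / 4) = 10*log10(1.755625) = 2.44

2.44 dB


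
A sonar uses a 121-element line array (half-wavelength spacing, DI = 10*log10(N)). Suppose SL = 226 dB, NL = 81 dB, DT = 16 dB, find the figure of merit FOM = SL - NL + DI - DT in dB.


Step 1: DI = 10*log10(121) = 20.83 dB
Step 2: FOM = SL - NL + DI - DT = 226 - 81 + 20.83 - 16 = 149.83

149.83 dB


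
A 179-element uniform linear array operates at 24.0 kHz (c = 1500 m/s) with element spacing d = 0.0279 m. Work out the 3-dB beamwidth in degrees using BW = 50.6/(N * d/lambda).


Step 1: lambda = 1500/24000 = 0.0625 m
Step 2: d/lambda = 0.0279/0.0625 = 0.4464
Step 3: BW = 50.6/(N * d/lambda) = 50.6/(179 * 0.4464) = 0.63

0.63 deg


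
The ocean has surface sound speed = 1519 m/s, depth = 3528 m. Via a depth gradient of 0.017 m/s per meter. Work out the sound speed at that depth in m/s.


1578.976 m/s


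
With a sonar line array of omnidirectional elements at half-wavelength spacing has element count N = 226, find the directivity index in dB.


DI = 10*log10(226) = 23.54

23.54 dB


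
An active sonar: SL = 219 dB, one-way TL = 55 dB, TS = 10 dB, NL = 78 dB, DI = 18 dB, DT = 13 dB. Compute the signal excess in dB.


SE = SL - 2*TL + TS - NL + DI - DT = 219 - 2*55 + (10) - 78 + 18 - 13 = 46

46 dB


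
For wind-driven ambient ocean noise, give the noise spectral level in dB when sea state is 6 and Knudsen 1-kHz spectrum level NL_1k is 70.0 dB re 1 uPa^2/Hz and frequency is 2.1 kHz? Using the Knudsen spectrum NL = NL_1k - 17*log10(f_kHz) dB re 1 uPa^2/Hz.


64.52 dB


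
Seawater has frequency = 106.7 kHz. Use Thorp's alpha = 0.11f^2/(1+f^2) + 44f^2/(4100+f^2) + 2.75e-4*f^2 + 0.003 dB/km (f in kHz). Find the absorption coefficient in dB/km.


f^2 = 11384.89
alpha = 0.11*11384.89/(1+11384.89) + 44*11384.89/(4100+11384.89) + 2.75e-4*11384.89 + 0.003 = 35.594

35.594 dB/km


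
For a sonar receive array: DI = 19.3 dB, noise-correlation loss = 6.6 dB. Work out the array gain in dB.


12.7 dB


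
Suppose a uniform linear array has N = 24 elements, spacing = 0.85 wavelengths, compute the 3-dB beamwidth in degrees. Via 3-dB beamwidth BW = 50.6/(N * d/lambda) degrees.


BW = 50.6 / (24 * 0.85) = 50.6 / 20.4 = 2.48

2.48 deg


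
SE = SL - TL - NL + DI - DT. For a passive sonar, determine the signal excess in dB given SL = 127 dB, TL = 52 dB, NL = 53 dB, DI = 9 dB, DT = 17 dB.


14 dB


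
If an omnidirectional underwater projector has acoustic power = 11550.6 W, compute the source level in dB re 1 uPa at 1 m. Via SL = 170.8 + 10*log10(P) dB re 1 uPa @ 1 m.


SL = 170.8 + 10*log10(11550.6) = 170.8 + 40.63 = 211.43

211.43 dB


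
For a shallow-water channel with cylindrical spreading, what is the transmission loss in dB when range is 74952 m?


TL = 10*log10(74952) = 48.75

48.75 dB


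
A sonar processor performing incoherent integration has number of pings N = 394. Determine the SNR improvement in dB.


Gain = 5*log10(394) = 12.98

12.98 dB


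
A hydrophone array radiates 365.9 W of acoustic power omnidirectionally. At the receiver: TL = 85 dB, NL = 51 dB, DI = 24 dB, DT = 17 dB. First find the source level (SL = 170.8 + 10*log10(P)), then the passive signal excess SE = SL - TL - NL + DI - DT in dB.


Step 1: SL = 170.8 + 10*log10(365.9) = 196.43 dB
Step 2: SE = SL - TL - NL + DI - DT = 196.43 - 85 - 51 + 24 - 17 = 67.43

67.43 dB


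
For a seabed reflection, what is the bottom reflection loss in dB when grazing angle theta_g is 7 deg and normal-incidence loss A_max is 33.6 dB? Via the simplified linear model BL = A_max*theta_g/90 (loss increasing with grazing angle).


2.61 dB


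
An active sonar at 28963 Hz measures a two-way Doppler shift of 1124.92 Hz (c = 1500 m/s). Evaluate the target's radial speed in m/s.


29.13 m/s


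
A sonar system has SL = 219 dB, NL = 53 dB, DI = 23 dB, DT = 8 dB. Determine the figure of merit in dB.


FOM = SL - NL + DI - DT = 219 - 53 + 23 - 8 = 181

181 dB


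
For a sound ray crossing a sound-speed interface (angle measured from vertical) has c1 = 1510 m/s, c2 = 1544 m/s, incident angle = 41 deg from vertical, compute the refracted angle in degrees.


42.13 deg


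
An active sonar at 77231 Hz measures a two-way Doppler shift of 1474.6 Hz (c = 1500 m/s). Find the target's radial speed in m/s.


14.32 m/s


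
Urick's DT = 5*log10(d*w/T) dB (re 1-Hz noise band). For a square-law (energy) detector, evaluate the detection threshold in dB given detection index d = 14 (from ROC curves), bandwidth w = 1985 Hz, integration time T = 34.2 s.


14.55 dB


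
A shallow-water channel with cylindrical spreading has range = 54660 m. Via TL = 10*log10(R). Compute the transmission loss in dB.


TL = 10*log10(54660) = 47.38

47.38 dB


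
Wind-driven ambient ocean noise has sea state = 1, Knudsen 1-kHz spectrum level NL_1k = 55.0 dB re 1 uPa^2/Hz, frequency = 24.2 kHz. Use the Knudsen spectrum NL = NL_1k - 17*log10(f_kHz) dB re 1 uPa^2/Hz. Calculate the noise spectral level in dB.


NL = NL_1k - 17*log10(f_kHz) = 55.0 - 17*log10(24.2) = 55.0 - (23.52) = 31.48

31.48 dB


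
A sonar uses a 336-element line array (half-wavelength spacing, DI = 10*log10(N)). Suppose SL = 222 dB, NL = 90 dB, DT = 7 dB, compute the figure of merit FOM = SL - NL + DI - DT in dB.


Step 1: DI = 10*log10(336) = 25.26 dB
Step 2: FOM = SL - NL + DI - DT = 222 - 90 + 25.26 - 7 = 150.26

150.26 dB


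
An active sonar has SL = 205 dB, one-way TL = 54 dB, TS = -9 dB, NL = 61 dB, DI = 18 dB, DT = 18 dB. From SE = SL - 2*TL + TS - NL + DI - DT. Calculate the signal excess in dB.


SE = SL - 2*TL + TS - NL + DI - DT = 205 - 2*54 + (-9) - 61 + 18 - 18 = 27

27 dB


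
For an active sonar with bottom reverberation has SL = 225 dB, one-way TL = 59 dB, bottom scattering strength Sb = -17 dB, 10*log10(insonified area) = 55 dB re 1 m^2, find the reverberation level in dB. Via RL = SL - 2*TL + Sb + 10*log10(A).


RL = SL - 2*TL + Sb + 10*log10(A) = 225 - 2*59 + (-17) + 55 = 145

145 dB


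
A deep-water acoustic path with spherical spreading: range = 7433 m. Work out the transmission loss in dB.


TL = 20*log10(7433) = 77.42

77.42 dB


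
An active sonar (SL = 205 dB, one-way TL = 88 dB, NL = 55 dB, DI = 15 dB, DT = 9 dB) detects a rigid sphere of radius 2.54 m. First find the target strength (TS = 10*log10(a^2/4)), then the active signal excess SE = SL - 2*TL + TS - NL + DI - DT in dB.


Step 1: TS = 10*log10(2.54^2/4) = 2.08 dB
Step 2: SE = SL - 2*TL + TS - NL + DI - DT = 205 - 2*88 + (2.08) - 55 + 15 - 9 = -17.92

-17.92 dB


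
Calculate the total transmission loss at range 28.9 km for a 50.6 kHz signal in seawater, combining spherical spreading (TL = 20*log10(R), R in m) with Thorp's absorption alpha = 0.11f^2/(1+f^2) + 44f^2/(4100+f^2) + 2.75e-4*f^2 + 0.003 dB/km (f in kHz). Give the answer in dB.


Step 1 (Thorp): alpha = 0.11*2560.36/(1+2560.36) + 44*2560.36/(4100+2560.36) + 2.75e-4*2560.36 + 0.003 = 17.7314 dB/km
Step 2: TL_spread = 20*log10(28900) = 89.22 dB
Step 3: TL_abs = alpha*R = 17.7314 * 28.9 = 512.44 dB
Step 4: TL_total = 89.22 + 512.44 = 601.66

601.66 dB


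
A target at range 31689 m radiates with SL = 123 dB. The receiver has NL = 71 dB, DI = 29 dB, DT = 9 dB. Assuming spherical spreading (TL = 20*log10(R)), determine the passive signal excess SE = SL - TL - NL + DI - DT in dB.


Step 1: TL = 20*log10(31689) = 90.02 dB
Step 2: SE = 123 - 90.02 - 71 + 29 - 9 = -18.02

-18.02 dB


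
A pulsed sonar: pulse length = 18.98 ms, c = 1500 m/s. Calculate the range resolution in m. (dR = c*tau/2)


14.235 m


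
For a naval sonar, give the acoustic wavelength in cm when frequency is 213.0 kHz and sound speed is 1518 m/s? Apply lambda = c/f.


lambda = c/f = 1518 / 213000 = 0.0071 m = 0.71 cm

0.71 cm


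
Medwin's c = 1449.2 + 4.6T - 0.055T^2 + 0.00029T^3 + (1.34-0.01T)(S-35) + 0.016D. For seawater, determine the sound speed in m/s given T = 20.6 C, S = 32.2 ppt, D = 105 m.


c = 1449.2 + 4.6*20.6 - 0.055*20.6^2 + 0.00029*20.6^3 + (1.34 - 0.01*20.6)*(32.2 - 35) + 0.016*105 = 1521.66

1521.66 m/s


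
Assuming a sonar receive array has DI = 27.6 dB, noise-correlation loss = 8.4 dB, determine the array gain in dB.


AG = DI - L_corr = 27.6 - 8.4 = 19.2

19.2 dB


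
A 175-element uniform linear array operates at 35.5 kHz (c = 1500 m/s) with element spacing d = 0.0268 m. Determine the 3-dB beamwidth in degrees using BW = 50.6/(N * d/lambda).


Step 1: lambda = 1500/35500 = 0.04225 m
Step 2: d/lambda = 0.0268/0.04225 = 0.6343
Step 3: BW = 50.6/(N * d/lambda) = 50.6/(175 * 0.6343) = 0.46

0.46 deg


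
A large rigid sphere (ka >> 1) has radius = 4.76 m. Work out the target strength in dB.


TS = 10*log10(4.76^2 / 4) = 10*log10(5.6644) = 7.53

7.53 dB


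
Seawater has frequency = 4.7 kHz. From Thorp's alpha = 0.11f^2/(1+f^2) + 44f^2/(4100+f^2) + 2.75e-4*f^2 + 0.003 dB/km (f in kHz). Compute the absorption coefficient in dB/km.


0.35 dB/km


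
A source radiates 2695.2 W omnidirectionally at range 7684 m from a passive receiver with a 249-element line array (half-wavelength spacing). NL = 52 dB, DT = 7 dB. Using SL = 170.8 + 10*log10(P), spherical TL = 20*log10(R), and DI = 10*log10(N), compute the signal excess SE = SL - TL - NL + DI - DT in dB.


Step 1: SL = 170.8 + 10*log10(2695.2) = 205.11 dB
Step 2: TL = 20*log10(7684) = 77.71 dB
Step 3: DI = 10*log10(249) = 23.96 dB
Step 4: SE = SL - TL - NL + DI - DT = 205.11 - 77.71 - 52 + 23.96 - 7 = 92.36

92.36 dB


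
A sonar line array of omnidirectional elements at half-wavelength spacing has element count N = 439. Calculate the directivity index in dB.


26.42 dB


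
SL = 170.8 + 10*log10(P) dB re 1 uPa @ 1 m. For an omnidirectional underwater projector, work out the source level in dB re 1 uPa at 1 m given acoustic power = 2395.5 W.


204.59 dB


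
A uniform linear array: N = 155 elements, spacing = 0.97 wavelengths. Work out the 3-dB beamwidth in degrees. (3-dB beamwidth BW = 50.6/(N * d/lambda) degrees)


BW = 50.6 / (155 * 0.97) = 50.6 / 150.35 = 0.34

0.34 deg


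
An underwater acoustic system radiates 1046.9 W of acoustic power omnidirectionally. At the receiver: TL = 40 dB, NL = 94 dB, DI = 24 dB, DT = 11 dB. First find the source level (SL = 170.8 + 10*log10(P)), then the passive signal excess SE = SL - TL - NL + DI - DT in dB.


Step 1: SL = 170.8 + 10*log10(1046.9) = 201.0 dB
Step 2: SE = SL - TL - NL + DI - DT = 201.0 - 40 - 94 + 24 - 11 = 80.0

80.0 dB


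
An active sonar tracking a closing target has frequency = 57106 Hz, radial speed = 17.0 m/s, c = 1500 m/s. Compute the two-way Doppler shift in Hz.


fd = 2*f*v/c = 2 * 57106 * 17.0 / 1500 = 1294.4

1294.4 Hz


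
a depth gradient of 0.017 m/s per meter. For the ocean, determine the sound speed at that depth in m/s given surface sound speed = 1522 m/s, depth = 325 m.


1527.525 m/s


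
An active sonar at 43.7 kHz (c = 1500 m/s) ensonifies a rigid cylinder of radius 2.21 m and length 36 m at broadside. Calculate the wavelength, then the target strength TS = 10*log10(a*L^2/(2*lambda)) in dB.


Step 1: lambda = c/f = 1500/43700 = 0.03432 m
Step 2: TS = 10*log10(a*L^2/(2*lambda)) = 10*log10(2.21*36^2/(2*0.03432)) = 46.2

46.2 dB


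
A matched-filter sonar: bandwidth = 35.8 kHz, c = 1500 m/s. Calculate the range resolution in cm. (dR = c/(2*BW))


2.09 cm


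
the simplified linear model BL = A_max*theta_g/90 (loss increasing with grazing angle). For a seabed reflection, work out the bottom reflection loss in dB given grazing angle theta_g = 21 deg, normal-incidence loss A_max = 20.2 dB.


4.71 dB


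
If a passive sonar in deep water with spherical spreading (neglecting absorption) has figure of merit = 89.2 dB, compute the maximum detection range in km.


At max range FOM = TL, so 20*log10(R) = 89.2
R = 10^(89.2/20) = 28840.32 m = 28.84 km

28.84 km


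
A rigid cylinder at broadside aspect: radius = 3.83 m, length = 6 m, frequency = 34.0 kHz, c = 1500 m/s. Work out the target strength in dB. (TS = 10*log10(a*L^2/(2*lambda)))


31.94 dB


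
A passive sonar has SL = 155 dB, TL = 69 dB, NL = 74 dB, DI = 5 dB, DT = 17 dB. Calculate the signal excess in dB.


SE = SL - TL - NL + DI - DT = 155 - 69 - 74 + 5 - 17 = 0

0 dB


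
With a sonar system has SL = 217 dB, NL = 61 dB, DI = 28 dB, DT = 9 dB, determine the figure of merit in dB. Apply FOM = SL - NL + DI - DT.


175 dB


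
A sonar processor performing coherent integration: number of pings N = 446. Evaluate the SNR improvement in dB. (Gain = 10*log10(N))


Gain = 10*log10(446) = 26.49

26.49 dB


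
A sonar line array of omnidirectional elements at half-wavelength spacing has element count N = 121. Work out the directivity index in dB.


20.83 dB


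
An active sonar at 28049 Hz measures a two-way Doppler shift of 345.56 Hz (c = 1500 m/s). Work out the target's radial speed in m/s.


From fd = 2*f*v/c, v = c*fd/(2*f) = 1500 * 345.56 / (2*28049) = 9.24

9.24 m/s


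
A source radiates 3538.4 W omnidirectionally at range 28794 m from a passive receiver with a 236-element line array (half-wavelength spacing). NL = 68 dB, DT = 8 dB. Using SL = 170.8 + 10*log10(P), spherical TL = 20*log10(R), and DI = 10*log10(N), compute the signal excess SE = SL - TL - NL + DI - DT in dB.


Step 1: SL = 170.8 + 10*log10(3538.4) = 206.29 dB
Step 2: TL = 20*log10(28794) = 89.19 dB
Step 3: DI = 10*log10(236) = 23.73 dB
Step 4: SE = SL - TL - NL + DI - DT = 206.29 - 89.19 - 68 + 23.73 - 8 = 64.83

64.83 dB


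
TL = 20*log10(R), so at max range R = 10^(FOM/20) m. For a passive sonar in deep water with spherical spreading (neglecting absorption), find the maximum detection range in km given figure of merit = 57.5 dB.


At max range FOM = TL, so 20*log10(R) = 57.5
R = 10^(57.5/20) = 749.89 m = 0.75 km

0.75 km


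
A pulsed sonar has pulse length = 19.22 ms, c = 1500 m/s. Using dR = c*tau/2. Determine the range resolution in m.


dR = c*tau/2 = 1500 * 19.22e-3 / 2 = 14.415

14.415 m


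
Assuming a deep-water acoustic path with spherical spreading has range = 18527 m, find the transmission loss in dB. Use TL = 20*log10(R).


TL = 20*log10(18527) = 85.36

85.36 dB


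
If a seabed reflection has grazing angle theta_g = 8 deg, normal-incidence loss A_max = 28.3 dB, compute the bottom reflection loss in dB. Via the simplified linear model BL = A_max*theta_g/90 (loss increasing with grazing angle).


BL = A_max * theta_g / 90 = 28.3 * 8 / 90 = 2.52

2.52 dB


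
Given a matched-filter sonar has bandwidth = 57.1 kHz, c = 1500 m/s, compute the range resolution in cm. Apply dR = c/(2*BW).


dR = c/(2*BW) = 1500 / (2 * 57.1e3) = 0.0131 m = 1.31 cm

1.31 cm


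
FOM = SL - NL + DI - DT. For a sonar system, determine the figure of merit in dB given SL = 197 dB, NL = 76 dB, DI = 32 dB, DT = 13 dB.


FOM = SL - NL + DI - DT = 197 - 76 + 32 - 13 = 140

140 dB


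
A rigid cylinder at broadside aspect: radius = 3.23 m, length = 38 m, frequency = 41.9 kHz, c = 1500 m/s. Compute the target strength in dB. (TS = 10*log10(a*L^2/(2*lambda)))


lambda = 1500/41900 = 0.0358 m
TS = 10*log10(3.23*38^2/(2*0.0358)) = 48.14

48.14 dB


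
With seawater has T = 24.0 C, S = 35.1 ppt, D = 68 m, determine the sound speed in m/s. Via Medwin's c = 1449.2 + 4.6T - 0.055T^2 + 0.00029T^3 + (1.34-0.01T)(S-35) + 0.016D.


c = 1449.2 + 4.6*24.0 - 0.055*24.0^2 + 0.00029*24.0^3 + (1.34 - 0.01*24.0)*(35.1 - 35) + 0.016*68 = 1533.13

1533.13 m/s


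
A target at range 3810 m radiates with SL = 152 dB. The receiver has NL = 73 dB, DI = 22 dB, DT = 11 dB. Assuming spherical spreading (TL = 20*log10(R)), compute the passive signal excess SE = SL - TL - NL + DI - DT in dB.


Step 1: TL = 20*log10(3810) = 71.62 dB
Step 2: SE = 152 - 71.62 - 73 + 22 - 11 = 18.38

18.38 dB


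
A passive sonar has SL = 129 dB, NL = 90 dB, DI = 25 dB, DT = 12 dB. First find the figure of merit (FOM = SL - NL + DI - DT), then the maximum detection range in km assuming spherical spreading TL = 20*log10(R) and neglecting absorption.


Step 1: FOM = SL - NL + DI - DT = 129 - 90 + 25 - 12 = 52 dB
Step 2: at max range FOM = TL = 20*log10(R), so R = 10^(52/20) = 398.11 m = 0.4 km

0.4 km


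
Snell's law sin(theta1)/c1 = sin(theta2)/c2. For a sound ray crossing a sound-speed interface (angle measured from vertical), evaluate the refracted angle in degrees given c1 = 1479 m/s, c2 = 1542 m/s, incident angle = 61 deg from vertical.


sin(theta2) = (c2/c1)*sin(theta1) = (1542/1479)*sin(61 deg) = 0.91188
theta2 = arcsin(0.91188) = 65.77

65.77 deg


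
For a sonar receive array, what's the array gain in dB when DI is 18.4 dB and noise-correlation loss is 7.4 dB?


11.0 dB


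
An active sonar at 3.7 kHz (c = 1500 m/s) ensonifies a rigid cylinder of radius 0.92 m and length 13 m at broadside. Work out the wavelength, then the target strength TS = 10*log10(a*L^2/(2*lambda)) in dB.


Step 1: lambda = c/f = 1500/3700 = 0.40541 m
Step 2: TS = 10*log10(a*L^2/(2*lambda)) = 10*log10(0.92*13^2/(2*0.40541)) = 22.83

22.83 dB


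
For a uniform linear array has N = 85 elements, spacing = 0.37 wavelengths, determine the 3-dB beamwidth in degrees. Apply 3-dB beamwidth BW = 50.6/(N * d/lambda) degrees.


1.61 deg


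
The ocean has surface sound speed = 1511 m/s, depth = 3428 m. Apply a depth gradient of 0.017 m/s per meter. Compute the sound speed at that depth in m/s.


1569.276 m/s


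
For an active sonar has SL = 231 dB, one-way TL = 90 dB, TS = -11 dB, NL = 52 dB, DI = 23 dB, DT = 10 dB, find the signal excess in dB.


SE = SL - 2*TL + TS - NL + DI - DT = 231 - 2*90 + (-11) - 52 + 23 - 10 = 1

1 dB


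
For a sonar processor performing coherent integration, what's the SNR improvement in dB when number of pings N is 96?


Gain = 10*log10(96) = 19.82

19.82 dB


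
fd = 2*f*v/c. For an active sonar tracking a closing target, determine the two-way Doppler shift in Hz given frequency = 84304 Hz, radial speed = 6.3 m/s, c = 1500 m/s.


fd = 2*f*v/c = 2 * 84304 * 6.3 / 1500 = 708.15

708.15 Hz


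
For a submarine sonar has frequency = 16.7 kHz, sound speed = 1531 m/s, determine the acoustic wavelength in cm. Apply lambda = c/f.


lambda = c/f = 1531 / 16700 = 0.0917 m = 9.17 cm

9.17 cm


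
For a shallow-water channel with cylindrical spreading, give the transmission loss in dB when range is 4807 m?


TL = 10*log10(4807) = 36.82

36.82 dB


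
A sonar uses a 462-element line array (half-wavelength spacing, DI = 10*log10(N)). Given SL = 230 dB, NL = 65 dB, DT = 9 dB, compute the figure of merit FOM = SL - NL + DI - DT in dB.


Step 1: DI = 10*log10(462) = 26.65 dB
Step 2: FOM = SL - NL + DI - DT = 230 - 65 + 26.65 - 9 = 182.65

182.65 dB


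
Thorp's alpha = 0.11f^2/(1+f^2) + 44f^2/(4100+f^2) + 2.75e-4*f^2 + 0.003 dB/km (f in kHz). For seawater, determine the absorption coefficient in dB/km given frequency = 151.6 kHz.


f^2 = 22982.56
alpha = 0.11*22982.56/(1+22982.56) + 44*22982.56/(4100+22982.56) + 2.75e-4*22982.56 + 0.003 = 43.772

43.772 dB/km


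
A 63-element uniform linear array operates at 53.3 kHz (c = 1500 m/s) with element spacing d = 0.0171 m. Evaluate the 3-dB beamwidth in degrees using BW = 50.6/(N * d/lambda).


1.32 deg


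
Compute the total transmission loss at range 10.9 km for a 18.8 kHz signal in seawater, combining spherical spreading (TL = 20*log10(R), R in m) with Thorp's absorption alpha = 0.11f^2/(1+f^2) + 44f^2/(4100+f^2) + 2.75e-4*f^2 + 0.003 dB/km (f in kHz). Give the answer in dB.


Step 1 (Thorp): alpha = 0.11*353.44/(1+353.44) + 44*353.44/(4100+353.44) + 2.75e-4*353.44 + 0.003 = 3.7019 dB/km
Step 2: TL_spread = 20*log10(10900) = 80.75 dB
Step 3: TL_abs = alpha*R = 3.7019 * 10.9 = 40.35 dB
Step 4: TL_total = 80.75 + 40.35 = 121.1

121.1 dB


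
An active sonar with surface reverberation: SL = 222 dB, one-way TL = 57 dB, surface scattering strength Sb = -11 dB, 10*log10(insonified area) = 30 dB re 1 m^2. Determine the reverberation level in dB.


127 dB


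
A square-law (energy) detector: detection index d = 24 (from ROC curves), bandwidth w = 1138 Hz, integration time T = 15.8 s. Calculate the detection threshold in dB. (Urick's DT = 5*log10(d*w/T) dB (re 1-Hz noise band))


DT = 5*log10(d*w/T) = 5*log10(24 * 1138 / 15.8) = 5*log10(1728.61) = 16.19

16.19 dB


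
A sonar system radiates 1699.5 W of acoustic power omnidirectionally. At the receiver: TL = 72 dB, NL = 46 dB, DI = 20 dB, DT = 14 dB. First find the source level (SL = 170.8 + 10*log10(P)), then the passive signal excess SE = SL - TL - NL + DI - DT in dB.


Step 1: SL = 170.8 + 10*log10(1699.5) = 203.1 dB
Step 2: SE = SL - TL - NL + DI - DT = 203.1 - 72 - 46 + 20 - 14 = 91.1

91.1 dB


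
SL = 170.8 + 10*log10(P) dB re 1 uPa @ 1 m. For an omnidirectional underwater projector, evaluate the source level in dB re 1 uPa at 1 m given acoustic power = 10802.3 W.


211.14 dB


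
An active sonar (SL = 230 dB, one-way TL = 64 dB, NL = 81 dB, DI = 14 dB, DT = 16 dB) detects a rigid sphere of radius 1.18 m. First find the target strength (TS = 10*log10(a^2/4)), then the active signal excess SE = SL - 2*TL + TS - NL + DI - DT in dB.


Step 1: TS = 10*log10(1.18^2/4) = -4.58 dB
Step 2: SE = SL - 2*TL + TS - NL + DI - DT = 230 - 2*64 + (-4.58) - 81 + 14 - 16 = 14.42

14.42 dB


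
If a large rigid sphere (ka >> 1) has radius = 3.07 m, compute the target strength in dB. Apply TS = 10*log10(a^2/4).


TS = 10*log10(3.07^2 / 4) = 10*log10(2.356225) = 3.72

3.72 dB


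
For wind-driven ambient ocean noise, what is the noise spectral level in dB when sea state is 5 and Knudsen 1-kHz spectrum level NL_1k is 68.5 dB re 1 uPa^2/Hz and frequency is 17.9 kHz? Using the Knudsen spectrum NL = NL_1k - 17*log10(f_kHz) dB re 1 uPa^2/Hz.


NL = NL_1k - 17*log10(f_kHz) = 68.5 - 17*log10(17.9) = 68.5 - (21.3) = 47.2

47.2 dB


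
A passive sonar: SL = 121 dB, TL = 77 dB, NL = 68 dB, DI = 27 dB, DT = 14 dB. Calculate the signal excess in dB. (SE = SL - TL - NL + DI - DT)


SE = SL - TL - NL + DI - DT = 121 - 77 - 68 + 27 - 14 = -11

-11 dB


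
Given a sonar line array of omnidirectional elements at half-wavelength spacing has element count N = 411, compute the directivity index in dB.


DI = 10*log10(411) = 26.14

26.14 dB


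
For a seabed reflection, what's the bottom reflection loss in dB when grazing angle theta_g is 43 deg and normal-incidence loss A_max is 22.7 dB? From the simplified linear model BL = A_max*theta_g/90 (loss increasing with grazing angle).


10.85 dB


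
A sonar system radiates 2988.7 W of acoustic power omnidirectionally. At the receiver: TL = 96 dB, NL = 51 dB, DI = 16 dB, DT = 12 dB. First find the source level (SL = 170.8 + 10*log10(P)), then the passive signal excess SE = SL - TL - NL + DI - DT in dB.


Step 1: SL = 170.8 + 10*log10(2988.7) = 205.55 dB
Step 2: SE = SL - TL - NL + DI - DT = 205.55 - 96 - 51 + 16 - 12 = 62.55

62.55 dB


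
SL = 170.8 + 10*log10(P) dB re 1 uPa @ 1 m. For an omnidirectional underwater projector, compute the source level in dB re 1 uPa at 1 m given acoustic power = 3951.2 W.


206.77 dB


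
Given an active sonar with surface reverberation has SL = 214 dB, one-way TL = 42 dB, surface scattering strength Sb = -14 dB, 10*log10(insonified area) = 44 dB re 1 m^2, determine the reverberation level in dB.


RL = SL - 2*TL + Sb + 10*log10(A) = 214 - 2*42 + (-14) + 44 = 160

160 dB


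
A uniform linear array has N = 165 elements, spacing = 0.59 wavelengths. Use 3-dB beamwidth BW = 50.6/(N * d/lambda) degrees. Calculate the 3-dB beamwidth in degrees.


0.52 deg


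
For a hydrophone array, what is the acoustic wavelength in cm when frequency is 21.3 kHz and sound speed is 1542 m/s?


lambda = c/f = 1542 / 21300 = 0.0724 m = 7.24 cm

7.24 cm


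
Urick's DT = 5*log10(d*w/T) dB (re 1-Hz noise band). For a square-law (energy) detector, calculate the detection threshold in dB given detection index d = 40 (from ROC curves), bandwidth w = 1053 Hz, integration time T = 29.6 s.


DT = 5*log10(d*w/T) = 5*log10(40 * 1053 / 29.6) = 5*log10(1422.97) = 15.77

15.77 dB


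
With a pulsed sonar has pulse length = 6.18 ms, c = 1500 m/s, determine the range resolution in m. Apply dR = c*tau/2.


4.635 m


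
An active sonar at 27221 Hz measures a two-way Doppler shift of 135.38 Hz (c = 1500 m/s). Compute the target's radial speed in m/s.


From fd = 2*f*v/c, v = c*fd/(2*f) = 1500 * 135.38 / (2*27221) = 3.73

3.73 m/s


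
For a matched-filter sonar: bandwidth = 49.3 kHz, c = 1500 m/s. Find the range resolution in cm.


dR = c/(2*BW) = 1500 / (2 * 49.3e3) = 0.0152 m = 1.52 cm

1.52 cm


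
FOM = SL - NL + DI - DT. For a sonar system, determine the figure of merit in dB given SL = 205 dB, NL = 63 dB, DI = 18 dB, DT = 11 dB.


FOM = SL - NL + DI - DT = 205 - 63 + 18 - 11 = 149

149 dB


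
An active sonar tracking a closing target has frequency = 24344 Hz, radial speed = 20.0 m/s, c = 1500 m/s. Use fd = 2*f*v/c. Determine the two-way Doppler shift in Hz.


fd = 2*f*v/c = 2 * 24344 * 20.0 / 1500 = 649.17

649.17 Hz


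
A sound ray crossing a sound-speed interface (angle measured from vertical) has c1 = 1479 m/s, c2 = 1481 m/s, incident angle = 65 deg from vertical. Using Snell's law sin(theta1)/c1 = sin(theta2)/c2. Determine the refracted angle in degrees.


sin(theta2) = (c2/c1)*sin(theta1) = (1481/1479)*sin(65 deg) = 0.90753
theta2 = arcsin(0.90753) = 65.17

65.17 deg


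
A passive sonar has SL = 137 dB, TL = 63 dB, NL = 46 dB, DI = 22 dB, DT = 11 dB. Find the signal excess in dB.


39 dB


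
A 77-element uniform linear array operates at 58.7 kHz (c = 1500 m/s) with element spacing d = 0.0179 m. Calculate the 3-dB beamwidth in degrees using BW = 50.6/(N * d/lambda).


Step 1: lambda = 1500/58700 = 0.02555 m
Step 2: d/lambda = 0.0179/0.02555 = 0.7006
Step 3: BW = 50.6/(N * d/lambda) = 50.6/(77 * 0.7006) = 0.94

0.94 deg


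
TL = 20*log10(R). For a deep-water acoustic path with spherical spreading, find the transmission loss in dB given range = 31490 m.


89.96 dB


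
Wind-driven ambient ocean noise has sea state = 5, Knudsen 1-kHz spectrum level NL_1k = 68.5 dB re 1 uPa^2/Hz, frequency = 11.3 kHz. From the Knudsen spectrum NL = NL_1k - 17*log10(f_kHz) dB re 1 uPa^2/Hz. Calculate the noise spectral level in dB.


50.6 dB


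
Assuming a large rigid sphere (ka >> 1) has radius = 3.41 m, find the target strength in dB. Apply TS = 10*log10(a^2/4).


4.63 dB


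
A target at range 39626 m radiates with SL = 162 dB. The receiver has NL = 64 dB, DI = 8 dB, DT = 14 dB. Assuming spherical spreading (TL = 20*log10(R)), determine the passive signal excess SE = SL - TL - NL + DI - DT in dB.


0.04 dB


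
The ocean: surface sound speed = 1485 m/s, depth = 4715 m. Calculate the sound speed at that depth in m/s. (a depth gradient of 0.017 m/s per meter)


1565.155 m/s


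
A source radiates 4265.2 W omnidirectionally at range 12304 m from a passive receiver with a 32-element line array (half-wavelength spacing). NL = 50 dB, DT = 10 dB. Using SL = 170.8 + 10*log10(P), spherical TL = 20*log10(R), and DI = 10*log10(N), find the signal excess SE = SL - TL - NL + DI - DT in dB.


Step 1: SL = 170.8 + 10*log10(4265.2) = 207.1 dB
Step 2: TL = 20*log10(12304) = 81.8 dB
Step 3: DI = 10*log10(32) = 15.05 dB
Step 4: SE = SL - TL - NL + DI - DT = 207.1 - 81.8 - 50 + 15.05 - 10 = 80.35

80.35 dB


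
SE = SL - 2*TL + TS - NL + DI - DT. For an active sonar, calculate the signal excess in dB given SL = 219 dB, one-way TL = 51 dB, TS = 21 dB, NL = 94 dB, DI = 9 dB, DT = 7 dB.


46 dB


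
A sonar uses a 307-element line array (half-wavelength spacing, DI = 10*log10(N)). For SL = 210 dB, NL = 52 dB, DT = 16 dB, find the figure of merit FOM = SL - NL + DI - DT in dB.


Step 1: DI = 10*log10(307) = 24.87 dB
Step 2: FOM = SL - NL + DI - DT = 210 - 52 + 24.87 - 16 = 166.87

166.87 dB


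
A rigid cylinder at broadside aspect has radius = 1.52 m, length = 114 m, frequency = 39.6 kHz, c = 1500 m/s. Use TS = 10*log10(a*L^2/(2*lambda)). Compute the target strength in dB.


lambda = 1500/39600 = 0.03788 m
TS = 10*log10(1.52*114^2/(2*0.03788)) = 54.16

54.16 dB


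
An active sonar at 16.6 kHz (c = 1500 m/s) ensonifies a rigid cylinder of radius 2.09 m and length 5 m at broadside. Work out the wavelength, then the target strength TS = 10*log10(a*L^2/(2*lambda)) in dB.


Step 1: lambda = c/f = 1500/16600 = 0.09036 m
Step 2: TS = 10*log10(a*L^2/(2*lambda)) = 10*log10(2.09*5^2/(2*0.09036)) = 24.61

24.61 dB


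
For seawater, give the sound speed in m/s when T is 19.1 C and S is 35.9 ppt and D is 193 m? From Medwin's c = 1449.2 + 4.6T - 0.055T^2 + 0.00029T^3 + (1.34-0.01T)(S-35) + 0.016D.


1523.14 m/s


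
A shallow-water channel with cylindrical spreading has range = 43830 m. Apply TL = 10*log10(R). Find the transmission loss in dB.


46.42 dB


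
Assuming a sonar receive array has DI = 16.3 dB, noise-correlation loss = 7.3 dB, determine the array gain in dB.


9.0 dB


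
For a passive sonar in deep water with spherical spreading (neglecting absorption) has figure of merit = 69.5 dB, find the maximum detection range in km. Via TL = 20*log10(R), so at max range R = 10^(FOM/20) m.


At max range FOM = TL, so 20*log10(R) = 69.5
R = 10^(69.5/20) = 2985.38 m = 2.99 km

2.99 km


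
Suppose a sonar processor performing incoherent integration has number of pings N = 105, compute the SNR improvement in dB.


Gain = 5*log10(105) = 10.11

10.11 dB


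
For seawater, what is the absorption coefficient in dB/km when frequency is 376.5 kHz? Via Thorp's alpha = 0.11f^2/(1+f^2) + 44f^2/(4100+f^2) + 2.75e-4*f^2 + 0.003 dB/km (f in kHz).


f^2 = 141752.25
alpha = 0.11*141752.25/(1+141752.25) + 44*141752.25/(4100+141752.25) + 2.75e-4*141752.25 + 0.003 = 81.858

81.858 dB/km


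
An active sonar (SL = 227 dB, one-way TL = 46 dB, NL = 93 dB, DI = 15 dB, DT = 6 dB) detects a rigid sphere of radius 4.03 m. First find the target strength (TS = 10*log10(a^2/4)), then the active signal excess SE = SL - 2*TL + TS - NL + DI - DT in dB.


Step 1: TS = 10*log10(4.03^2/4) = 6.09 dB
Step 2: SE = SL - 2*TL + TS - NL + DI - DT = 227 - 2*46 + (6.09) - 93 + 15 - 6 = 57.09

57.09 dB


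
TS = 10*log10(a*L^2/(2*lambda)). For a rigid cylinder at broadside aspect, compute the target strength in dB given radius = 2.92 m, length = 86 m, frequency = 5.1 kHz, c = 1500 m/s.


lambda = 1500/5100 = 0.29412 m
TS = 10*log10(2.92*86^2/(2*0.29412)) = 45.65

45.65 dB


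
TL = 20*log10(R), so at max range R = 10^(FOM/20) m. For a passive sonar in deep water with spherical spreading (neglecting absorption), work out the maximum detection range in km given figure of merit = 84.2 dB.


At max range FOM = TL, so 20*log10(R) = 84.2
R = 10^(84.2/20) = 16218.1 m = 16.22 km

16.22 km


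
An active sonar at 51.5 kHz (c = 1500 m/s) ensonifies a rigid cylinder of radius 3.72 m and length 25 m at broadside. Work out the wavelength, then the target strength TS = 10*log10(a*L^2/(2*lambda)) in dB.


Step 1: lambda = c/f = 1500/51500 = 0.02913 m
Step 2: TS = 10*log10(a*L^2/(2*lambda)) = 10*log10(3.72*25^2/(2*0.02913)) = 46.01

46.01 dB


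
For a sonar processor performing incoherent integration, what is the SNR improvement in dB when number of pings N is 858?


Gain = 5*log10(858) = 14.67

14.67 dB


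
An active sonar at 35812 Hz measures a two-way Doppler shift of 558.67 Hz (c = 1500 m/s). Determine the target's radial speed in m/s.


From fd = 2*f*v/c, v = c*fd/(2*f) = 1500 * 558.67 / (2*35812) = 11.7

11.7 m/s


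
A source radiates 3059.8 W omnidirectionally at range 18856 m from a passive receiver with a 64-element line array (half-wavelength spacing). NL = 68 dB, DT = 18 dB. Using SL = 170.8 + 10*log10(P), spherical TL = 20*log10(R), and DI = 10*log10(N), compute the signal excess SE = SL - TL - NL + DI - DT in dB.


52.21 dB


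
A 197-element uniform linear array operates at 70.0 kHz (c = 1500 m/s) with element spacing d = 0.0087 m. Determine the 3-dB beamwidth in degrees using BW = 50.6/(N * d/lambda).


0.63 deg


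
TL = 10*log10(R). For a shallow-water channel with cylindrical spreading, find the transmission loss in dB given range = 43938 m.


TL = 10*log10(43938) = 46.43

46.43 dB


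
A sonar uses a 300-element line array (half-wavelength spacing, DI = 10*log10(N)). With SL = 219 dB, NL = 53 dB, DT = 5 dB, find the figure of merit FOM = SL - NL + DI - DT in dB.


185.77 dB


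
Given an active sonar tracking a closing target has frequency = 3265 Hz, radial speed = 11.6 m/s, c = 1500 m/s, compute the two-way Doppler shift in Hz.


50.5 Hz


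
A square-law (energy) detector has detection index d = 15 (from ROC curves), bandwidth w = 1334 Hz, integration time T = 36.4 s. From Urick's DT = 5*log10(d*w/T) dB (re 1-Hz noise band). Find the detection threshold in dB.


13.7 dB


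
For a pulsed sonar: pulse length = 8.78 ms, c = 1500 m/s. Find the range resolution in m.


6.585 m


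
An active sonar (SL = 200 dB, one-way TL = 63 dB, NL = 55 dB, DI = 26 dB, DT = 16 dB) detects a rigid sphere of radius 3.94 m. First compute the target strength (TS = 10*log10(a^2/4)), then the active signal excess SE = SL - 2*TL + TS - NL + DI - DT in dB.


Step 1: TS = 10*log10(3.94^2/4) = 5.89 dB
Step 2: SE = SL - 2*TL + TS - NL + DI - DT = 200 - 2*63 + (5.89) - 55 + 26 - 16 = 34.89

34.89 dB


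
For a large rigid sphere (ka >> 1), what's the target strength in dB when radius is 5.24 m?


8.37 dB


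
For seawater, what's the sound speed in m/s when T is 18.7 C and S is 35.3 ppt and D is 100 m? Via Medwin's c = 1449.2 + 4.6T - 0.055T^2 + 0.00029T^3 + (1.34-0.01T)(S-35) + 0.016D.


c = 1449.2 + 4.6*18.7 - 0.055*18.7^2 + 0.00029*18.7^3 + (1.34 - 0.01*18.7)*(35.3 - 35) + 0.016*100 = 1519.83

1519.83 m/s


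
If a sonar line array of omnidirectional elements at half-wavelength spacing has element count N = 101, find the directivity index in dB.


DI = 10*log10(101) = 20.04

20.04 dB


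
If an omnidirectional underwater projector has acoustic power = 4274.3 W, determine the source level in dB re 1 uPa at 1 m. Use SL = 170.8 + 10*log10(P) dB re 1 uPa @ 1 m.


207.11 dB


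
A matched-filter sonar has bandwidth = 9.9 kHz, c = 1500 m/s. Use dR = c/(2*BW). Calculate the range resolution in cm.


dR = c/(2*BW) = 1500 / (2 * 9.9e3) = 0.0758 m = 7.58 cm

7.58 cm


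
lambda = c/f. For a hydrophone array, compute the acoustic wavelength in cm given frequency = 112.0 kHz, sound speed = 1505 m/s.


lambda = c/f = 1505 / 112000 = 0.0134 m = 1.34 cm

1.34 cm


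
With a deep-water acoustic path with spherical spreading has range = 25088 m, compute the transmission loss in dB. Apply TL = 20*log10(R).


TL = 20*log10(25088) = 87.99

87.99 dB


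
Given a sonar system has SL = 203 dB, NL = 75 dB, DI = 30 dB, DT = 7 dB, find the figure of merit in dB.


FOM = SL - NL + DI - DT = 203 - 75 + 30 - 7 = 151

151 dB


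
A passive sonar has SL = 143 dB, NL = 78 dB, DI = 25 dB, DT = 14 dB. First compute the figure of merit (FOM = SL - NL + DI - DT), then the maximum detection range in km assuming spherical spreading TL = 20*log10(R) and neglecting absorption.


Step 1: FOM = SL - NL + DI - DT = 143 - 78 + 25 - 14 = 76 dB
Step 2: at max range FOM = TL = 20*log10(R), so R = 10^(76/20) = 6309.57 m = 6.31 km

6.31 km


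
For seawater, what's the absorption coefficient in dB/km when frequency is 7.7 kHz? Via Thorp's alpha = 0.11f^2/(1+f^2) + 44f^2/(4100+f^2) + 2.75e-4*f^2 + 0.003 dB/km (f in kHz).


f^2 = 59.29
alpha = 0.11*59.29/(1+59.29) + 44*59.29/(4100+59.29) + 2.75e-4*59.29 + 0.003 = 0.755

0.755 dB/km


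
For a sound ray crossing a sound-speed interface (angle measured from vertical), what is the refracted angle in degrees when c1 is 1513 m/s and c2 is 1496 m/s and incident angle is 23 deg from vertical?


22.73 deg


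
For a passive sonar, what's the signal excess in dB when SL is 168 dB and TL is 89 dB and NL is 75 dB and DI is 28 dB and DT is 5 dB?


27 dB


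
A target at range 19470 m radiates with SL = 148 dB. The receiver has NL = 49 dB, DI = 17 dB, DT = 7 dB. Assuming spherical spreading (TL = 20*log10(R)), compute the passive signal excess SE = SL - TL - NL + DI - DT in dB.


23.21 dB


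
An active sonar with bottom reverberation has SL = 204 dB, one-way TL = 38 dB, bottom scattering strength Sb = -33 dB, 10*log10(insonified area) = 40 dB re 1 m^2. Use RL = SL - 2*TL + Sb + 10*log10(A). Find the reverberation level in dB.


RL = SL - 2*TL + Sb + 10*log10(A) = 204 - 2*38 + (-33) + 40 = 135

135 dB


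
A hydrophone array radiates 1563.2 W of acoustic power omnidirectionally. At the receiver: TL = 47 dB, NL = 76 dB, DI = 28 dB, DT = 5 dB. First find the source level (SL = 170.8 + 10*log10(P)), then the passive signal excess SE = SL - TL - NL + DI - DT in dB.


Step 1: SL = 170.8 + 10*log10(1563.2) = 202.74 dB
Step 2: SE = SL - TL - NL + DI - DT = 202.74 - 47 - 76 + 28 - 5 = 102.74

102.74 dB


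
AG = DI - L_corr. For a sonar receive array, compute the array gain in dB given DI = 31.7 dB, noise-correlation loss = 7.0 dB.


AG = DI - L_corr = 31.7 - 7.0 = 24.7

24.7 dB


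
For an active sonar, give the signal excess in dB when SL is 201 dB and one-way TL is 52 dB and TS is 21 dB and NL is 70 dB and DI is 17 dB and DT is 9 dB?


SE = SL - 2*TL + TS - NL + DI - DT = 201 - 2*52 + (21) - 70 + 17 - 9 = 56

56 dB


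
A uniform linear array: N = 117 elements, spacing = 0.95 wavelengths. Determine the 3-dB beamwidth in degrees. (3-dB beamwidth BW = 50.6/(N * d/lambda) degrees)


BW = 50.6 / (117 * 0.95) = 50.6 / 111.15 = 0.46

0.46 deg


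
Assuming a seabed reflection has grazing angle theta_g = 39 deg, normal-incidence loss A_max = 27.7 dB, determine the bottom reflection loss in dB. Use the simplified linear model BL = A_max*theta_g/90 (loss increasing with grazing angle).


BL = A_max * theta_g / 90 = 27.7 * 39 / 90 = 12.0

12.0 dB


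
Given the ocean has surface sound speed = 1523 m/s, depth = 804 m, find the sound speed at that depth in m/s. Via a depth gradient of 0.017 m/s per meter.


c = 1523 + 0.017 * 804 = 1536.668

1536.668 m/s


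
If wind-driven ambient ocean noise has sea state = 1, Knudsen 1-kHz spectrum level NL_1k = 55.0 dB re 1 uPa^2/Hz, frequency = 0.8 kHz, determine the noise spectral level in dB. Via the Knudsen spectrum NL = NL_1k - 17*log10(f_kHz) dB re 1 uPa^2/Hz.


NL = NL_1k - 17*log10(f_kHz) = 55.0 - 17*log10(0.8) = 55.0 - (-1.65) = 56.65

56.65 dB
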